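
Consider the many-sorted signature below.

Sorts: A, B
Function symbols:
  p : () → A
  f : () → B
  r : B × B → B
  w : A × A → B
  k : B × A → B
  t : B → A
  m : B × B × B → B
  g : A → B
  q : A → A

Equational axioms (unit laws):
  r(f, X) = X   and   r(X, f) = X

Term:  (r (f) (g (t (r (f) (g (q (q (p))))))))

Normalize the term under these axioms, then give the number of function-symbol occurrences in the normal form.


size = 6

1. (r (f) (g (t (r (f) (g (q (q (p))))))))  →  (g (t (r (f) (g (q (q (p)))))))
2. (g (t (r (f) (g (q (q (p)))))))  →  (g (t (g (q (q (p))))))
normal form: (g (t (g (q (q (p))))))


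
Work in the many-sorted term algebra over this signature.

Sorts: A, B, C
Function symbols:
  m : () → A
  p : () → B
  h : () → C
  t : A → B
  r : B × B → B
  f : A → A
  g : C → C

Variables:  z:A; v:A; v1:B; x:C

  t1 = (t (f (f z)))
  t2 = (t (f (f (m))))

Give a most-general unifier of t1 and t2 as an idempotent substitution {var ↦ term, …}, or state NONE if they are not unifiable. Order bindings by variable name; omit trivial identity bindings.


{z ↦ (m)}


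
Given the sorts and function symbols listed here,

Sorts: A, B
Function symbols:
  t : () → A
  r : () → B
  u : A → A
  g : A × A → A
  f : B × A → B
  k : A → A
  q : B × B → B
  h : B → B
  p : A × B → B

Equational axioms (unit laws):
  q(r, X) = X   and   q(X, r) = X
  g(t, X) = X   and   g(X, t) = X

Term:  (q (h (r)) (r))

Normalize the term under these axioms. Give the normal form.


1. (q (h (r)) (r))  →  (h (r))

normal form = (h (r))


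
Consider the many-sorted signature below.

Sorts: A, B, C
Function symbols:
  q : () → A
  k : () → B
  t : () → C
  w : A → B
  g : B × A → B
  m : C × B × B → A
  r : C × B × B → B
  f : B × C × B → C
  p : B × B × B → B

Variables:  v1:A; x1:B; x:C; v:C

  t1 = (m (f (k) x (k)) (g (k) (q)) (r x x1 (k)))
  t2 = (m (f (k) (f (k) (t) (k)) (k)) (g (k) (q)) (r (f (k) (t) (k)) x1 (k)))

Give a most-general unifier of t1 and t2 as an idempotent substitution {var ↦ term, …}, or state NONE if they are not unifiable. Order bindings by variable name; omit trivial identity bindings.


{x ↦ (f (k) (t) (k))}


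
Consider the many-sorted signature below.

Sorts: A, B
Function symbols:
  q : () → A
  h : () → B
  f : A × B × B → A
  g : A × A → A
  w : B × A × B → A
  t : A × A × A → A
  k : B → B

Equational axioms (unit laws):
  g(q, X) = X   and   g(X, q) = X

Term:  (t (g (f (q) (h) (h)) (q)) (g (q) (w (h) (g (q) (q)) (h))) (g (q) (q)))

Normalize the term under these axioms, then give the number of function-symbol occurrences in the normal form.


1. (t (g (f (q) (h) (h)) (q)) (g (q) (w (h) (g (q) (q)) (h))) (g (q) (q)))  →  (t (f (q) (h) (h)) (g (q) (w (h) (g (q) (q)) (h))) (g (q) (q)))
2. (t (f (q) (h) (h)) (g (q) (w (h) (g (q) (q)) (h))) (g (q) (q)))  →  (t (f (q) (h) (h)) (w (h) (g (q) (q)) (h)) (g (q) (q)))
3. (t (f (q) (h) (h)) (w (h) (g (q) (q)) (h)) (g (q) (q)))  →  (t (f (q) (h) (h)) (w (h) (q) (h)) (g (q) (q)))
4. (t (f (q) (h) (h)) (w (h) (q) (h)) (g (q) (q)))  →  (t (f (q) (h) (h)) (w (h) (q) (h)) (q))
normal form: (t (f (q) (h) (h)) (w (h) (q) (h)) (q))

size = 10


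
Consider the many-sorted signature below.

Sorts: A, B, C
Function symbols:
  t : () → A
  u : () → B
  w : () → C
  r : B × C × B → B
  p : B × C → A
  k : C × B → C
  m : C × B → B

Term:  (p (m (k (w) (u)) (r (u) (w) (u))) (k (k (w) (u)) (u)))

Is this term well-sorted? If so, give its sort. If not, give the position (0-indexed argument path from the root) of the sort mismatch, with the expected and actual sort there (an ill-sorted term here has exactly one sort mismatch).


well-sorted; sort = A

      (w) : C
      (u) : B
    (k (w) (u)) : C
      (u) : B
      (w) : C
      (u) : B
    (r (u) (w) (u)) : B
  (m (k (w) (u)) (r (u) (w) (u))) : B
      (w) : C
      (u) : B
    (k (w) (u)) : C
    (u) : B
  (k (k (w) (u)) (u)) : C
(p (m (k (w) (u)) (r (u) (w) (u))) (k (k (w) (u)) (u))) : A


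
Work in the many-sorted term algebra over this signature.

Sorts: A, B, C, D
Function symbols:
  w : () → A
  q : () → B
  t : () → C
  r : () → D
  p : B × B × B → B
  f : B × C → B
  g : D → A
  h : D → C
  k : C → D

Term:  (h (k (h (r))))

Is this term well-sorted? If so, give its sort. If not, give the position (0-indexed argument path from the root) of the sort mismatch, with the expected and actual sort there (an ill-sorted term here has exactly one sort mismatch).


      (r) : D
    (h (r)) : C
  (k (h (r))) : D
(h (k (h (r)))) : C

well-sorted; sort = C


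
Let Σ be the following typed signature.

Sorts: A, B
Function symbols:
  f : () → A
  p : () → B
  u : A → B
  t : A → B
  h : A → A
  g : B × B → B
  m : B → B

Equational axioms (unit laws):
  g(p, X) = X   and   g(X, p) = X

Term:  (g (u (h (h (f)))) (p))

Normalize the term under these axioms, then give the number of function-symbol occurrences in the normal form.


1. (g (u (h (h (f)))) (p))  →  (u (h (h (f))))
normal form: (u (h (h (f))))

size = 4


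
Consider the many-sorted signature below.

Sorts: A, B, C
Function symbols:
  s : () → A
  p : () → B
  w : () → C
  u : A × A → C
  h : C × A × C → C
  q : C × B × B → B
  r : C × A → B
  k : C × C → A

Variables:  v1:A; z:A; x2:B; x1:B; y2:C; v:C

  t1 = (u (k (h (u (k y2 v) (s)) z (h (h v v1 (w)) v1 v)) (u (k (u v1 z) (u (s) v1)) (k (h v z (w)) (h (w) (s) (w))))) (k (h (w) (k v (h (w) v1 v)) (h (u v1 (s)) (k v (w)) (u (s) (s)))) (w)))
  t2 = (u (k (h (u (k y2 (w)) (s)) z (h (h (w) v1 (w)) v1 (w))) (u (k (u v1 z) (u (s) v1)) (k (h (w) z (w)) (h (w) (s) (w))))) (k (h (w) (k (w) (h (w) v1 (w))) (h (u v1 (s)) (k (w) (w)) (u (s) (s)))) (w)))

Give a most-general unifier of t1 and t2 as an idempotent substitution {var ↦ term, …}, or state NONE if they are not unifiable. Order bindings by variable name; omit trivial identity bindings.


{v ↦ (w)}


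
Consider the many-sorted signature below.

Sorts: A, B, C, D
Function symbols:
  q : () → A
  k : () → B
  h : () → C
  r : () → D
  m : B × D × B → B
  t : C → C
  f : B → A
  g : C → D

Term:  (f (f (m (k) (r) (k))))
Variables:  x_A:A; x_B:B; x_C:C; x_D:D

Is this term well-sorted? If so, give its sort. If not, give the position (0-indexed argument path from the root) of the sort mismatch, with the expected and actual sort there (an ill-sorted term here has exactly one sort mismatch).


ill-sorted at position [0]: expected B, got A

      (k) : B
      (r) : D
      (k) : B
    (m (k) (r) (k)) : B
  (f (m (k) (r) (k))) : A
(f (f (m (k) (r) (k)))) : ✗ arg 0 at [0] has sort A, expected B


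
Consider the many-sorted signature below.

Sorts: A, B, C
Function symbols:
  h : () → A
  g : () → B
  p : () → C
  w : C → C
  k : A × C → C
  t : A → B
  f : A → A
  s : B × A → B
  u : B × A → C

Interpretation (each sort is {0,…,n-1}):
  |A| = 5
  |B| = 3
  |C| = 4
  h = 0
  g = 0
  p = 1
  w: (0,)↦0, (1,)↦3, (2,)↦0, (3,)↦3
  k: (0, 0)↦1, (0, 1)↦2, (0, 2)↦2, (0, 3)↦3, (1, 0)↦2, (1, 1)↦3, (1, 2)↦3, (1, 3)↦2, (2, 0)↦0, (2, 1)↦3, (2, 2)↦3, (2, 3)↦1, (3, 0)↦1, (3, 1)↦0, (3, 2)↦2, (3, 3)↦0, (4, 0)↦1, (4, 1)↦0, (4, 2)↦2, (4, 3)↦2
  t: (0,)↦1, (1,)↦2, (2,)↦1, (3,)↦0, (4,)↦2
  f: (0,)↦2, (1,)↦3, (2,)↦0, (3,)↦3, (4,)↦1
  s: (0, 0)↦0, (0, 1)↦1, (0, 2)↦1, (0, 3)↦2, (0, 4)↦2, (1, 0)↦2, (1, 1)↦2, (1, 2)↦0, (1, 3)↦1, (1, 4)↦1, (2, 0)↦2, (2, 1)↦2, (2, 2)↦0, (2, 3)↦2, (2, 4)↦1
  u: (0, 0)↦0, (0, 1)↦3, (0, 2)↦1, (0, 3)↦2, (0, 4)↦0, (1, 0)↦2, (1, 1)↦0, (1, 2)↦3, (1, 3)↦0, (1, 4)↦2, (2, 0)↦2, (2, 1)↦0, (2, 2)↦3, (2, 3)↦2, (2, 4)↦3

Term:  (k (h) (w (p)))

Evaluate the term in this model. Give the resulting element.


  h = 0
  p = 1
  (w (p)) = w(1,) = 3
  (k (h) (w (p))) = k(0, 3) = 3

value = 3


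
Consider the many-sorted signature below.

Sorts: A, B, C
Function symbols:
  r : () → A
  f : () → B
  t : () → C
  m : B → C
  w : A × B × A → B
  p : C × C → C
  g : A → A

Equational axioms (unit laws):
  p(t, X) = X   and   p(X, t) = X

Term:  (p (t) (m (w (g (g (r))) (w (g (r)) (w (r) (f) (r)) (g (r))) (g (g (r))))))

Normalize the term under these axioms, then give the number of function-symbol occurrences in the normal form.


1. (p (t) (m (w (g (g (r))) (w (g (r)) (w (r) (f) (r)) (g (r))) (g (g (r))))))  →  (m (w (g (g (r))) (w (g (r)) (w (r) (f) (r)) (g (r))) (g (g (r)))))
normal form: (m (w (g (g (r))) (w (g (r)) (w (r) (f) (r)) (g (r))) (g (g (r)))))

size = 17


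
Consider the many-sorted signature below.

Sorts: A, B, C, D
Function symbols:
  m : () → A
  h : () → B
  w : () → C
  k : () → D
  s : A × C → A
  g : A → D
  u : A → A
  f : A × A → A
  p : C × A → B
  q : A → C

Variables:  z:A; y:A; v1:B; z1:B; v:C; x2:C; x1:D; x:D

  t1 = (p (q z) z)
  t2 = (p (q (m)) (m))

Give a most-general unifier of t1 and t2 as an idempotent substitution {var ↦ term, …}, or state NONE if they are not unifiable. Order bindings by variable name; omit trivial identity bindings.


{z ↦ (m)}


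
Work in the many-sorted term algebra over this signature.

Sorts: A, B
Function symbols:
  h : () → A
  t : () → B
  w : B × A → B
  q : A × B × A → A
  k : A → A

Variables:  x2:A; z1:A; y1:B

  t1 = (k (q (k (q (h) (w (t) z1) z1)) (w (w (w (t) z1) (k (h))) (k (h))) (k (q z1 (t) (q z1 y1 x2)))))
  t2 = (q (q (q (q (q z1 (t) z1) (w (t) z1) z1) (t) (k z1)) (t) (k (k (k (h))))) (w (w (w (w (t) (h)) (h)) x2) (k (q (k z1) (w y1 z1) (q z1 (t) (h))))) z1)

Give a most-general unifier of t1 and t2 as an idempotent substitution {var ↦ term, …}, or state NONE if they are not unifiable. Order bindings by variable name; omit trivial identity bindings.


head clash or occurs-check failure — not unifiable

NONE (not unifiable)


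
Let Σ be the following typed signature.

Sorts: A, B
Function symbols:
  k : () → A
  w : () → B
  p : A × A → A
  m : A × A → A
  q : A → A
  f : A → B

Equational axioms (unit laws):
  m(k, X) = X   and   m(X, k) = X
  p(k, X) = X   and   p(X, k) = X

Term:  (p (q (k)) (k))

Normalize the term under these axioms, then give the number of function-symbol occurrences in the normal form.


1. (p (q (k)) (k))  →  (q (k))
normal form: (q (k))

size = 2


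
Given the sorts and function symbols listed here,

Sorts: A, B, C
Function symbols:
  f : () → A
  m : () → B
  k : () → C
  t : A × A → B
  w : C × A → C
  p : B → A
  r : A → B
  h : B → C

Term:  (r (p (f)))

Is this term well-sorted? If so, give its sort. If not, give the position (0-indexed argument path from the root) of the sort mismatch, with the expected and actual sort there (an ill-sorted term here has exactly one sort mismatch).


    (f) : A
  (p (f)) : ✗ arg 0 at [0, 0] has sort A, expected B

ill-sorted at position [0, 0]: expected B, got A


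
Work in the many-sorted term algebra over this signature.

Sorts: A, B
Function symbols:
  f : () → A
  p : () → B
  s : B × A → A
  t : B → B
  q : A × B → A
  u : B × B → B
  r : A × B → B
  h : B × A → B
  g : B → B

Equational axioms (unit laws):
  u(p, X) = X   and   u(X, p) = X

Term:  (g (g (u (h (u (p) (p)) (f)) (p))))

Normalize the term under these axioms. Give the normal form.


1. (g (g (u (h (u (p) (p)) (f)) (p))))  →  (g (g (h (u (p) (p)) (f))))
2. (g (g (h (u (p) (p)) (f))))  →  (g (g (h (p) (f))))

normal form = (g (g (h (p) (f))))


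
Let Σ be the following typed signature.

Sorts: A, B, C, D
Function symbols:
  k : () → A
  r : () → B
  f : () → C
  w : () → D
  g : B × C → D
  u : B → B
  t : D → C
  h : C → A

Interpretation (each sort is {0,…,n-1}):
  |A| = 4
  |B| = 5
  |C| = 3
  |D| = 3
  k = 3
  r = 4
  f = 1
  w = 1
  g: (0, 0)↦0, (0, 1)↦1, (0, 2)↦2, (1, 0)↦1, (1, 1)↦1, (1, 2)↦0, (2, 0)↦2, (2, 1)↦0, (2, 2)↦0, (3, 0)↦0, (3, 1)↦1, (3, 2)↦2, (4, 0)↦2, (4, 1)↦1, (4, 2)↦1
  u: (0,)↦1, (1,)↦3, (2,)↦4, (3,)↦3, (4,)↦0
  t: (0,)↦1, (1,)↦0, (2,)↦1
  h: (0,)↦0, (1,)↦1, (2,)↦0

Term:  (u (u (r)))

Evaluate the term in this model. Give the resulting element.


  r = 4
  (u (r)) = u(4,) = 0
  (u (u (r))) = u(0,) = 1

value = 1


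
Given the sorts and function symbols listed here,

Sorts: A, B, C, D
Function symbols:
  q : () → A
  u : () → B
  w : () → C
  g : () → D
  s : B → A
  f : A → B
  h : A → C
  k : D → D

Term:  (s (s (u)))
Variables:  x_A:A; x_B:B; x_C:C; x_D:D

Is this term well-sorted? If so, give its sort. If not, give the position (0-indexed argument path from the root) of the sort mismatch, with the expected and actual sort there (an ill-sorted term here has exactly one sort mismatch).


    (u) : B
  (s (u)) : A
(s (s (u))) : ✗ arg 0 at [0] has sort A, expected B

ill-sorted at position [0]: expected B, got A


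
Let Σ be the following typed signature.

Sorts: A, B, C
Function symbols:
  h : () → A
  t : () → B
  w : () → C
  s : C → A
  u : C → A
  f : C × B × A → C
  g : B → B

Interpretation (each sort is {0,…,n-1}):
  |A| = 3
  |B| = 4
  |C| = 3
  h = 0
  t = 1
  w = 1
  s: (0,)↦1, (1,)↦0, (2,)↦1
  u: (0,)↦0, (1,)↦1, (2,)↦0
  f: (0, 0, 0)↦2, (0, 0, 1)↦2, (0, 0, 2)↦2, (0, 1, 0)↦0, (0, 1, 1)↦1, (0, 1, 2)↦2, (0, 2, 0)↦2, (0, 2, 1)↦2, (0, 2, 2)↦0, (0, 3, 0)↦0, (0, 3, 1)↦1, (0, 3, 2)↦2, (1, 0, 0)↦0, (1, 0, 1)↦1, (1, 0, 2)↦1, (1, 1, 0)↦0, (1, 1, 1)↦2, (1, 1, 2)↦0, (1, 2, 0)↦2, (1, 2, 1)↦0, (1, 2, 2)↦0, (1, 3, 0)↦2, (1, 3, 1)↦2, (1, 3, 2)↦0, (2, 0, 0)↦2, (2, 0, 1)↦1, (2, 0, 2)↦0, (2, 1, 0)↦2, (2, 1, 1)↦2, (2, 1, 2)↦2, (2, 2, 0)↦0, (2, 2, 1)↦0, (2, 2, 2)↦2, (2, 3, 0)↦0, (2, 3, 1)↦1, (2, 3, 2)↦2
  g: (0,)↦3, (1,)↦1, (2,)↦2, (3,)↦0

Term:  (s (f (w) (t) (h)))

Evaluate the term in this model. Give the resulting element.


value = 1

  w = 1
  t = 1
  h = 0
  (f (w) (t) (h)) = f(1, 1, 0) = 0
  (s (f (w) (t) (h))) = s(0,) = 1


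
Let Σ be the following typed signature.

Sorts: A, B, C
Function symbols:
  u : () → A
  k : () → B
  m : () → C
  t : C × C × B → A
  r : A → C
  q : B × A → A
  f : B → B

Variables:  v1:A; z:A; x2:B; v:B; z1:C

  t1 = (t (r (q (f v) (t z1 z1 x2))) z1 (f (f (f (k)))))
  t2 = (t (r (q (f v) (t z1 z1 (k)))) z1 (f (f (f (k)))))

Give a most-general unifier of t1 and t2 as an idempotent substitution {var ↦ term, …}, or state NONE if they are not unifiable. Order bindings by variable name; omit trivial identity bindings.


{x2 ↦ (k)}


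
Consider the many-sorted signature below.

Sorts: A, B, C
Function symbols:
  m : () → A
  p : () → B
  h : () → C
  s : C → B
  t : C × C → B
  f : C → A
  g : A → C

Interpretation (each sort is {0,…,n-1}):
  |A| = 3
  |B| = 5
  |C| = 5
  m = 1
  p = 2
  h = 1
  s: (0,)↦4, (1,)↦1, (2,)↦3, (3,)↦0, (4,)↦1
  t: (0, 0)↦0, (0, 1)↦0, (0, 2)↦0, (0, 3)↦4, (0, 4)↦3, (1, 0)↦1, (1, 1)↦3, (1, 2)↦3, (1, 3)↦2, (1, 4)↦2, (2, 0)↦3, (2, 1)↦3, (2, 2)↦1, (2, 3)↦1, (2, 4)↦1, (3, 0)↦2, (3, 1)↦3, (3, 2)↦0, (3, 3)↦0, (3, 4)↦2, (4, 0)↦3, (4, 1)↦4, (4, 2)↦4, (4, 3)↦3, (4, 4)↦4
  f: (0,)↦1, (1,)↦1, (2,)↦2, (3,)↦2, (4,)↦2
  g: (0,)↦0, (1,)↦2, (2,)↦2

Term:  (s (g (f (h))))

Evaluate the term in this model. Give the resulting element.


value = 3

  h = 1
  (f (h)) = f(1,) = 1
  (g (f (h))) = g(1,) = 2
  (s (g (f (h)))) = s(2,) = 3


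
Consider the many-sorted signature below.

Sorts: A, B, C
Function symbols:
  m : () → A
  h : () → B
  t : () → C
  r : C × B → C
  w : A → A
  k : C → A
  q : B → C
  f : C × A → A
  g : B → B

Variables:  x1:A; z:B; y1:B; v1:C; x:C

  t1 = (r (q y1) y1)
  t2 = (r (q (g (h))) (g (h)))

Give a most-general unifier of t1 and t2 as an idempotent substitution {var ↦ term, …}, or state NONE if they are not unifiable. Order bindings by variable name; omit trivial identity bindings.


{y1 ↦ (g (h))}


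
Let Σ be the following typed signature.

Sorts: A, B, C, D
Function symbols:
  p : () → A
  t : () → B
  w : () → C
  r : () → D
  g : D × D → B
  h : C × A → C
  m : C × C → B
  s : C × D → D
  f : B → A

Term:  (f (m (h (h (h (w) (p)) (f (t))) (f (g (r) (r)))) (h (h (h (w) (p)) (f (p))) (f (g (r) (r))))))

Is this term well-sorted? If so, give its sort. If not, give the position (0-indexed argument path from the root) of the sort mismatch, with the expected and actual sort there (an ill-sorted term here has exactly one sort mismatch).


ill-sorted at position [0, 1, 0, 1, 0]: expected B, got A

          (w) : C
          (p) : A
        (h (w) (p)) : C
          (t) : B
        (f (t)) : A
      (h (h (w) (p)) (f (t))) : C
          (r) : D
          (r) : D
        (g (r) (r)) : B
      (f (g (r) (r))) : A
    (h (h (h (w) (p)) (f (t))) (f (g (r) (r)))) : C
          (w) : C
          (p) : A
        (h (w) (p)) : C
          (p) : A
        (f (p)) : ✗ arg 0 at [0, 1, 0, 1, 0] has sort A, expected B
          (r) : D
          (r) : D
        (g (r) (r)) : B
      (f (g (r) (r))) : A


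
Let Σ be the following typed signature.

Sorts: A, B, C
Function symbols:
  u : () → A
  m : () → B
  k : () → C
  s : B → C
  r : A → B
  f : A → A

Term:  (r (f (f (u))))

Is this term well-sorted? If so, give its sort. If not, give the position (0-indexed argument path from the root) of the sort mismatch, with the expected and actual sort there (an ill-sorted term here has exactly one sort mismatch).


well-sorted; sort = B

      (u) : A
    (f (u)) : A
  (f (f (u))) : A
(r (f (f (u)))) : B


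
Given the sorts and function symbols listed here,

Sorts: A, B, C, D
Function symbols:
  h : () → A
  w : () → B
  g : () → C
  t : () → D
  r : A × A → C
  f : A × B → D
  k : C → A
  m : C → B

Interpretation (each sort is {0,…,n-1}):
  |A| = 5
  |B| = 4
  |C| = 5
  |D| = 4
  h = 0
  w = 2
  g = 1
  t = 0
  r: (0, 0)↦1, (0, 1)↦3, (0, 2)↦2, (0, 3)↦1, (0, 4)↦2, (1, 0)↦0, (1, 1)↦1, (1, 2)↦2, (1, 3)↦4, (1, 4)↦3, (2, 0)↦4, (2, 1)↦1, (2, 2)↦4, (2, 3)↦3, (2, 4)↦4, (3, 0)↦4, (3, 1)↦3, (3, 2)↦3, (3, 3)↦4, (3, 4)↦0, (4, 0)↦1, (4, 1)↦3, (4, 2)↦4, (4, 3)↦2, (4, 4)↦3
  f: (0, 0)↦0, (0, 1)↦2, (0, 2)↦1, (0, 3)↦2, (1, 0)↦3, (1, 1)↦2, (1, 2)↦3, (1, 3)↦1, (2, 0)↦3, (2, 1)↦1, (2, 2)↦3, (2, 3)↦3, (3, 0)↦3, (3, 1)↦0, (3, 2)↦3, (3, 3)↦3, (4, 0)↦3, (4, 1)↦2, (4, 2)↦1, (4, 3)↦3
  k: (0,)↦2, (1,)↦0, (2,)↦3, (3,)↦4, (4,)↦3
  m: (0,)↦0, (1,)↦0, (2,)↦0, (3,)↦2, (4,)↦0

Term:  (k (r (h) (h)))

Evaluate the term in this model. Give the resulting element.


value = 0

  h = 0
  h = 0
  (r (h) (h)) = r(0, 0) = 1
  (k (r (h) (h))) = k(1,) = 0


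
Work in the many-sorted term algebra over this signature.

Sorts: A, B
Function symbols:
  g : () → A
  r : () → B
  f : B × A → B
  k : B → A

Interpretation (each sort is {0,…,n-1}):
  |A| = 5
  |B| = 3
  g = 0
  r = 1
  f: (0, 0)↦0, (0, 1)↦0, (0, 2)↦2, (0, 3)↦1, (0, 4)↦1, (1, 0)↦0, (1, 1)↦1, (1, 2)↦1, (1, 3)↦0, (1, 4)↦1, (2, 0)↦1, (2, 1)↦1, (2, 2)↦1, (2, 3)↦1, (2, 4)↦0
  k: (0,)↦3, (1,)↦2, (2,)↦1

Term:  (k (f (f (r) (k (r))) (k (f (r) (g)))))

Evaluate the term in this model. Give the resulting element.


  r = 1
  r = 1
  (k (r)) = k(1,) = 2
  (f (r) (k (r))) = f(1, 2) = 1
  r = 1
  g = 0
  (f (r) (g)) = f(1, 0) = 0
  (k (f (r) (g))) = k(0,) = 3
  (f (f (r) (k (r))) (k (f (r) (g)))) = f(1, 3) = 0
  (k (f (f (r) (k (r))) (k (f (r) (g))))) = k(0,) = 3

value = 3


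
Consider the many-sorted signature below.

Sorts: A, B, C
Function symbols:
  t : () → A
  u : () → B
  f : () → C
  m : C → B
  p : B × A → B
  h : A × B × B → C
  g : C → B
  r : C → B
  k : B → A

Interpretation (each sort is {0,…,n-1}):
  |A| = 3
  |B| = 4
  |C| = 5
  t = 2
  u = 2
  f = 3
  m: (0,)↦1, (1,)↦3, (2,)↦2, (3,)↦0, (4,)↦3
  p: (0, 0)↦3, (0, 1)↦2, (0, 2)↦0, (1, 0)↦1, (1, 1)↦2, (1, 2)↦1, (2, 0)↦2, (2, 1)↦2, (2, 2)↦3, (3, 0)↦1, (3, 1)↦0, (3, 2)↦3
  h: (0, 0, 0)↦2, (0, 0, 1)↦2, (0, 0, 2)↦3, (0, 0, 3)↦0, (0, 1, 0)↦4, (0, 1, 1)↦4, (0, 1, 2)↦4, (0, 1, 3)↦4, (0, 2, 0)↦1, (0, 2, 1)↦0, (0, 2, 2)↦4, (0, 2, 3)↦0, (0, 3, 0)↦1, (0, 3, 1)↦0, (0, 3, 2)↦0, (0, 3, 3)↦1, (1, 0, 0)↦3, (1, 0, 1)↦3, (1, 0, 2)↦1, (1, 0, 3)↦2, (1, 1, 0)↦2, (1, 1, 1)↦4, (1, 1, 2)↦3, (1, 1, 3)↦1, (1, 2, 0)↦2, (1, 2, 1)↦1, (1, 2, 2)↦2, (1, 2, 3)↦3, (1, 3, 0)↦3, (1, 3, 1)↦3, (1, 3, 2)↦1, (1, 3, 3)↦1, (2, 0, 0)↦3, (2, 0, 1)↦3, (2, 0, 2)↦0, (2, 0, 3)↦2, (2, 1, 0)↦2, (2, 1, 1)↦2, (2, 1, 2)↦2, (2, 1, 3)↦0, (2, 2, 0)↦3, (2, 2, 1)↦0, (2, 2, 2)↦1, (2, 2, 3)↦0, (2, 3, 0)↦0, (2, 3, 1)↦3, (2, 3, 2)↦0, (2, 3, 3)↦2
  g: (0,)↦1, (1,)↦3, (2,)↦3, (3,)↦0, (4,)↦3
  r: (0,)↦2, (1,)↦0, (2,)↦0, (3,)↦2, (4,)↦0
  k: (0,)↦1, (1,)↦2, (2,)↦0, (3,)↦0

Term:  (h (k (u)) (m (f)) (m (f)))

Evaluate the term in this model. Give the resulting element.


value = 2

  u = 2
  (k (u)) = k(2,) = 0
  f = 3
  (m (f)) = m(3,) = 0
  f = 3
  (m (f)) = m(3,) = 0
  (h (k (u)) (m (f)) (m (f))) = h(0, 0, 0) = 2


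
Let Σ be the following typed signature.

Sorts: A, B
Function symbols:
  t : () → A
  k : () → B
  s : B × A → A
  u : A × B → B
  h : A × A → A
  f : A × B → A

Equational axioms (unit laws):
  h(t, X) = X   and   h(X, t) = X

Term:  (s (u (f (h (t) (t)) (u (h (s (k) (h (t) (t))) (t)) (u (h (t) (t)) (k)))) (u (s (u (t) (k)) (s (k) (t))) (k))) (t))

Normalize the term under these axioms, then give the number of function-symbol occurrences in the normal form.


size = 21

1. (s (u (f (h (t) (t)) (u (h (s (k) (h (t) (t))) (t)) (u (h (t) (t)) (k)))) (u (s (u (t) (k)) (s (k) (t))) (k))) (t))  →  (s (u (f (t) (u (h (s (k) (h (t) (t))) (t)) (u (h (t) (t)) (k)))) (u (s (u (t) (k)) (s (k) (t))) (k))) (t))
2. (s (u (f (t) (u (h (s (k) (h (t) (t))) (t)) (u (h (t) (t)) (k)))) (u (s (u (t) (k)) (s (k) (t))) (k))) (t))  →  (s (u (f (t) (u (s (k) (h (t) (t))) (u (h (t) (t)) (k)))) (u (s (u (t) (k)) (s (k) (t))) (k))) (t))
3. (s (u (f (t) (u (s (k) (h (t) (t))) (u (h (t) (t)) (k)))) (u (s (u (t) (k)) (s (k) (t))) (k))) (t))  →  (s (u (f (t) (u (s (k) (t)) (u (h (t) (t)) (k)))) (u (s (u (t) (k)) (s (k) (t))) (k))) (t))
4. (s (u (f (t) (u (s (k) (t)) (u (h (t) (t)) (k)))) (u (s (u (t) (k)) (s (k) (t))) (k))) (t))  →  (s (u (f (t) (u (s (k) (t)) (u (t) (k)))) (u (s (u (t) (k)) (s (k) (t))) (k))) (t))
normal form: (s (u (f (t) (u (s (k) (t)) (u (t) (k)))) (u (s (u (t) (k)) (s (k) (t))) (k))) (t))


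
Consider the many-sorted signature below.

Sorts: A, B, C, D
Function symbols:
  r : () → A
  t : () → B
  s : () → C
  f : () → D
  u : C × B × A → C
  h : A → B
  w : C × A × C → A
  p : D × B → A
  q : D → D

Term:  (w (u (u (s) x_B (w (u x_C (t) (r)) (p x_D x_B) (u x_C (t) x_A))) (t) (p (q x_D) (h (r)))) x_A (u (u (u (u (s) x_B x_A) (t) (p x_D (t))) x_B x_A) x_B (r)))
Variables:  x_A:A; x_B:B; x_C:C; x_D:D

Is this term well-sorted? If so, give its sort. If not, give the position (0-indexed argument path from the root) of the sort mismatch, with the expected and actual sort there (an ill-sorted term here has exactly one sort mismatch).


well-sorted; sort = A

      (s) : C
      x_B : B
          x_C : C
          (t) : B
          (r) : A
        (u x_C (t) (r)) : C
          x_D : D
          x_B : B
        (p x_D x_B) : A
          x_C : C
          (t) : B
          x_A : A
        (u x_C (t) x_A) : C
      (w (u x_C (t) (r)) (p x_D x_B) (u x_C (t) x_A)) : A
    (u (s) x_B (w (u x_C (t) (r)) (p x_D x_B) (u x_C (t) x_A))) : C
    (t) : B
        x_D : D
      (q x_D) : D
        (r) : A
      (h (r)) : B
    (p (q x_D) (h (r))) : A
  (u (u (s) x_B (w (u x_C (t) (r)) (p x_D x_B) (u x_C (t) x_A))) (t) (p (q x_D) (h (r)))) : C
  x_A : A
          (s) : C
          x_B : B
          x_A : A
        (u (s) x_B x_A) : C
        (t) : B
          x_D : D
          (t) : B
        (p x_D (t)) : A
      (u (u (s) x_B x_A) (t) (p x_D (t))) : C
      x_B : B
      x_A : A
    (u (u (u (s) x_B x_A) (t) (p x_D (t))) x_B x_A) : C
    x_B : B
    (r) : A
  (u (u (u (u (s) x_B x_A) (t) (p x_D (t))) x_B x_A) x_B (r)) : C
(w (u (u (s) x_B (w (u x_C (t) (r)) (p x_D x_B) (u x_C (t) x_A))) (t) (p (q x_D) (h (r)))) x_A (u (u (u (u (s) x_B x_A) (t) (p x_D (t))) x_B x_A) x_B (r))) : A


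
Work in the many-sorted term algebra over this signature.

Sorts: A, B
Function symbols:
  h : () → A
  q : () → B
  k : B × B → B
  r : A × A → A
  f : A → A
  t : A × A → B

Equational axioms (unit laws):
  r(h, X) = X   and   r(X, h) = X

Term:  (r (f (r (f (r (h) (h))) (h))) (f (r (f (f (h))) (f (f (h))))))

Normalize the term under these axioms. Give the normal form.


1. (r (f (r (f (r (h) (h))) (h))) (f (r (f (f (h))) (f (f (h))))))  →  (r (f (f (r (h) (h)))) (f (r (f (f (h))) (f (f (h))))))
2. (r (f (f (r (h) (h)))) (f (r (f (f (h))) (f (f (h))))))  →  (r (f (f (h))) (f (r (f (f (h))) (f (f (h))))))

normal form = (r (f (f (h))) (f (r (f (f (h))) (f (f (h))))))


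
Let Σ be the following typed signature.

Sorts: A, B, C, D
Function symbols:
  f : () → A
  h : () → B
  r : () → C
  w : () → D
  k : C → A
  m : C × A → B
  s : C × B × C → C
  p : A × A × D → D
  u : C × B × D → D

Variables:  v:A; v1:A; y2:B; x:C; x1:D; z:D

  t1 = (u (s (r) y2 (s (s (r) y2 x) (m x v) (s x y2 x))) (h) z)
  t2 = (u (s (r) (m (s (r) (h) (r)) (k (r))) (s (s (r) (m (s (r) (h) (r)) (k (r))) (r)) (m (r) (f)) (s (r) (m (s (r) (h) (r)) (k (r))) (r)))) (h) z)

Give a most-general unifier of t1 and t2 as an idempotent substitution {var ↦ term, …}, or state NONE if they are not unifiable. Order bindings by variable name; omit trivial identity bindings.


{v ↦ (f), x ↦ (r), y2 ↦ (m (s (r) (h) (r)) (k (r)))}


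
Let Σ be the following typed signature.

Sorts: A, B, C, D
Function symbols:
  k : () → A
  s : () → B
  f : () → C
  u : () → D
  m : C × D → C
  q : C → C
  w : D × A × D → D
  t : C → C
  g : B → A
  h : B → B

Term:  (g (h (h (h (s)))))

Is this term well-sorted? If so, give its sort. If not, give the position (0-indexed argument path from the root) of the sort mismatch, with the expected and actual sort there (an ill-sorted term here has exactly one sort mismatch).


well-sorted; sort = A

        (s) : B
      (h (s)) : B
    (h (h (s))) : B
  (h (h (h (s)))) : B
(g (h (h (h (s))))) : A


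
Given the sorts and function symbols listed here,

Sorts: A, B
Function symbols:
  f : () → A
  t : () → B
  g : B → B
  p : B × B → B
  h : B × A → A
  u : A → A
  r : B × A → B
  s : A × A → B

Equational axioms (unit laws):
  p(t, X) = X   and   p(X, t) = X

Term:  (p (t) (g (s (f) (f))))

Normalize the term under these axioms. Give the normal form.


1. (p (t) (g (s (f) (f))))  →  (g (s (f) (f)))

normal form = (g (s (f) (f)))


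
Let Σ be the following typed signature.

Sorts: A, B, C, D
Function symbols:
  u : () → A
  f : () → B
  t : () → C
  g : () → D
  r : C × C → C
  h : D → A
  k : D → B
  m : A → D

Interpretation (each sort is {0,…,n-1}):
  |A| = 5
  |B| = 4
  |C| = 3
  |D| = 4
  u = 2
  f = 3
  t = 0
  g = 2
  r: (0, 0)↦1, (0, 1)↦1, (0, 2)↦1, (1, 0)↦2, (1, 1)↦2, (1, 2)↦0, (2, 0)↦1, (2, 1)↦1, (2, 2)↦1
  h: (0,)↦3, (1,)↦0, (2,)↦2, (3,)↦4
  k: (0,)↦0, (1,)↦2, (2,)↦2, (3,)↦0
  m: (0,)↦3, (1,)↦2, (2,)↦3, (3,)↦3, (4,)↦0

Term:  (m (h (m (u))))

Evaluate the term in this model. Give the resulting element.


value = 0

  u = 2
  (m (u)) = m(2,) = 3
  (h (m (u))) = h(3,) = 4
  (m (h (m (u)))) = m(4,) = 0


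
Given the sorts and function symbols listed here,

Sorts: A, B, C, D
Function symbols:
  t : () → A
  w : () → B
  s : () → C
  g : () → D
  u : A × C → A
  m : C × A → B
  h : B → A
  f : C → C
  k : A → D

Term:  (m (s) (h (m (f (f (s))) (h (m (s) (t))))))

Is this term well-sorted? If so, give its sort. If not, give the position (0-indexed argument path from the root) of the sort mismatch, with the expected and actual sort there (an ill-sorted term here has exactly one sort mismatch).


well-sorted; sort = B

  (s) : C
          (s) : C
        (f (s)) : C
      (f (f (s))) : C
          (s) : C
          (t) : A
        (m (s) (t)) : B
      (h (m (s) (t))) : A
    (m (f (f (s))) (h (m (s) (t)))) : B
  (h (m (f (f (s))) (h (m (s) (t))))) : A
(m (s) (h (m (f (f (s))) (h (m (s) (t)))))) : B


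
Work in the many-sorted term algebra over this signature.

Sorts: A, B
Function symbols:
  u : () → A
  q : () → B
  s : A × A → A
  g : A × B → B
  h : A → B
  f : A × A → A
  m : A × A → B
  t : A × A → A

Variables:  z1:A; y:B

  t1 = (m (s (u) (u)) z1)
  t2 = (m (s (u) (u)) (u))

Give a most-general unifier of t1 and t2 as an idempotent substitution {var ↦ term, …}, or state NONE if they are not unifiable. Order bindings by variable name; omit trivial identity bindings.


{z1 ↦ (u)}


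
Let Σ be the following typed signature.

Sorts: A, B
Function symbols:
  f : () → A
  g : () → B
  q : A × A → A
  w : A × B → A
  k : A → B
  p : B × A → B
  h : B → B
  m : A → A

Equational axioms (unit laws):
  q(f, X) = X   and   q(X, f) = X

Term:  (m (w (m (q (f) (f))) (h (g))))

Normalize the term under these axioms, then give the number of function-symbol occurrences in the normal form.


1. (m (w (m (q (f) (f))) (h (g))))  →  (m (w (m (f)) (h (g))))
normal form: (m (w (m (f)) (h (g))))

size = 6


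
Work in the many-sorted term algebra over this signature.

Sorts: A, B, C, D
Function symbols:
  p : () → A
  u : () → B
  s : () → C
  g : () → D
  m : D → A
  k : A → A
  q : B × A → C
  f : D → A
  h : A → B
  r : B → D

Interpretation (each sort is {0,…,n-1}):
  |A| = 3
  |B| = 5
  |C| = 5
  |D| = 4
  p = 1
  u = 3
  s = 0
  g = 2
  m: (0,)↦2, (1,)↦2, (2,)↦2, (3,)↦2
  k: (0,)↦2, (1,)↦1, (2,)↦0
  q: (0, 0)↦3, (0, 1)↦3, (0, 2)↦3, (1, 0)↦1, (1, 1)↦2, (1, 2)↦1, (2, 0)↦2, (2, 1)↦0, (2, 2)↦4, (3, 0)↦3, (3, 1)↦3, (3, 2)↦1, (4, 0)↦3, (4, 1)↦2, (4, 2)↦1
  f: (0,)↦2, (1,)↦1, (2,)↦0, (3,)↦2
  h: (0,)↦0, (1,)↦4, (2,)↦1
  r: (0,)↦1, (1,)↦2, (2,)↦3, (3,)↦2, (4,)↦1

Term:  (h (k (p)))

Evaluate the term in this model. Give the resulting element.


value = 4

  p = 1
  (k (p)) = k(1,) = 1
  (h (k (p))) = h(1,) = 4


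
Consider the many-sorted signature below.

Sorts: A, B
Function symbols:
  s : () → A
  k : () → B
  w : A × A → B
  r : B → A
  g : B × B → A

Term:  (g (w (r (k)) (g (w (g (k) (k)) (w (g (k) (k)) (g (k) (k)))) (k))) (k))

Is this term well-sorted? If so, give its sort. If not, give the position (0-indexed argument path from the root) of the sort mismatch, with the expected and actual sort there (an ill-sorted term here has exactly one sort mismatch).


ill-sorted at position [0, 1, 0, 1]: expected A, got B

      (k) : B
    (r (k)) : A
          (k) : B
          (k) : B
        (g (k) (k)) : A
            (k) : B
            (k) : B
          (g (k) (k)) : A
            (k) : B
            (k) : B
          (g (k) (k)) : A
        (w (g (k) (k)) (g (k) (k))) : B
      (w (g (k) (k)) (w (g (k) (k)) (g (k) (k)))) : ✗ arg 1 at [0, 1, 0, 1] has sort B, expected A
      (k) : B
  (k) : B


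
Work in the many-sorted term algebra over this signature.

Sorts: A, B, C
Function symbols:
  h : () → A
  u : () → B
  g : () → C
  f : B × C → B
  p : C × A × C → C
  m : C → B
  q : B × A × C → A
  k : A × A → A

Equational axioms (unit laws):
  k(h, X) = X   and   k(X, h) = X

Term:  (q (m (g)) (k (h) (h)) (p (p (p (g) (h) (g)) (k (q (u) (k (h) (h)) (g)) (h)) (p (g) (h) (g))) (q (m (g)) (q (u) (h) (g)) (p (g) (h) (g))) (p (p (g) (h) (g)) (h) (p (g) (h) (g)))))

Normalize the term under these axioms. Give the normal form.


normal form = (q (m (g)) (h) (p (p (p (g) (h) (g)) (q (u) (h) (g)) (p (g) (h) (g))) (q (m (g)) (q (u) (h) (g)) (p (g) (h) (g))) (p (p (g) (h) (g)) (h) (p (g) (h) (g)))))

1. (q (m (g)) (k (h) (h)) (p (p (p (g) (h) (g)) (k (q (u) (k (h) (h)) (g)) (h)) (p (g) (h) (g))) (q (m (g)) (q (u) (h) (g)) (p (g) (h) (g))) (p (p (g) (h) (g)) (h) (p (g) (h) (g)))))  →  (q (m (g)) (h) (p (p (p (g) (h) (g)) (k (q (u) (k (h) (h)) (g)) (h)) (p (g) (h) (g))) (q (m (g)) (q (u) (h) (g)) (p (g) (h) (g))) (p (p (g) (h) (g)) (h) (p (g) (h) (g)))))
2. (q (m (g)) (h) (p (p (p (g) (h) (g)) (k (q (u) (k (h) (h)) (g)) (h)) (p (g) (h) (g))) (q (m (g)) (q (u) (h) (g)) (p (g) (h) (g))) (p (p (g) (h) (g)) (h) (p (g) (h) (g)))))  →  (q (m (g)) (h) (p (p (p (g) (h) (g)) (q (u) (k (h) (h)) (g)) (p (g) (h) (g))) (q (m (g)) (q (u) (h) (g)) (p (g) (h) (g))) (p (p (g) (h) (g)) (h) (p (g) (h) (g)))))
3. (q (m (g)) (h) (p (p (p (g) (h) (g)) (q (u) (k (h) (h)) (g)) (p (g) (h) (g))) (q (m (g)) (q (u) (h) (g)) (p (g) (h) (g))) (p (p (g) (h) (g)) (h) (p (g) (h) (g)))))  →  (q (m (g)) (h) (p (p (p (g) (h) (g)) (q (u) (h) (g)) (p (g) (h) (g))) (q (m (g)) (q (u) (h) (g)) (p (g) (h) (g))) (p (p (g) (h) (g)) (h) (p (g) (h) (g)))))


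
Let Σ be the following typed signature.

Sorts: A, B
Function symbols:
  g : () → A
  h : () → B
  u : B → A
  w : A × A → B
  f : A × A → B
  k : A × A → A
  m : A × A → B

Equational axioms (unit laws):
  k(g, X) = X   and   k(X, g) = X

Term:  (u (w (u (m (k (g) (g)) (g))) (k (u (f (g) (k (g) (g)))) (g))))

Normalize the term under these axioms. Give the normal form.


1. (u (w (u (m (k (g) (g)) (g))) (k (u (f (g) (k (g) (g)))) (g))))  →  (u (w (u (m (g) (g))) (k (u (f (g) (k (g) (g)))) (g))))
2. (u (w (u (m (g) (g))) (k (u (f (g) (k (g) (g)))) (g))))  →  (u (w (u (m (g) (g))) (u (f (g) (k (g) (g))))))
3. (u (w (u (m (g) (g))) (u (f (g) (k (g) (g))))))  →  (u (w (u (m (g) (g))) (u (f (g) (g)))))

normal form = (u (w (u (m (g) (g))) (u (f (g) (g)))))


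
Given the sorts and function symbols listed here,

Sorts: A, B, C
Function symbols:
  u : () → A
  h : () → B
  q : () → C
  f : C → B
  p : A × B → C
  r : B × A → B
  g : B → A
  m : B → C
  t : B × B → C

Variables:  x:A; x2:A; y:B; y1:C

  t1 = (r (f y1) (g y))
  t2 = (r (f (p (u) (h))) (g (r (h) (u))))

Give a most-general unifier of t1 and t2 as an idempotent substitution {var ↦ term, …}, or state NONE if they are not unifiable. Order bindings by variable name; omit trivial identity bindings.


{y ↦ (r (h) (u)), y1 ↦ (p (u) (h))}


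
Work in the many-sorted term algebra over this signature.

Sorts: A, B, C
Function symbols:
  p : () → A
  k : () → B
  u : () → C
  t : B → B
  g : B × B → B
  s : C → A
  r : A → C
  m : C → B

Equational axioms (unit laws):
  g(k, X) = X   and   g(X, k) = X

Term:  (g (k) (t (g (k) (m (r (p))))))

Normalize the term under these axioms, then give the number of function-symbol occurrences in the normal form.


1. (g (k) (t (g (k) (m (r (p))))))  →  (t (g (k) (m (r (p)))))
2. (t (g (k) (m (r (p)))))  →  (t (m (r (p))))
normal form: (t (m (r (p))))

size = 4


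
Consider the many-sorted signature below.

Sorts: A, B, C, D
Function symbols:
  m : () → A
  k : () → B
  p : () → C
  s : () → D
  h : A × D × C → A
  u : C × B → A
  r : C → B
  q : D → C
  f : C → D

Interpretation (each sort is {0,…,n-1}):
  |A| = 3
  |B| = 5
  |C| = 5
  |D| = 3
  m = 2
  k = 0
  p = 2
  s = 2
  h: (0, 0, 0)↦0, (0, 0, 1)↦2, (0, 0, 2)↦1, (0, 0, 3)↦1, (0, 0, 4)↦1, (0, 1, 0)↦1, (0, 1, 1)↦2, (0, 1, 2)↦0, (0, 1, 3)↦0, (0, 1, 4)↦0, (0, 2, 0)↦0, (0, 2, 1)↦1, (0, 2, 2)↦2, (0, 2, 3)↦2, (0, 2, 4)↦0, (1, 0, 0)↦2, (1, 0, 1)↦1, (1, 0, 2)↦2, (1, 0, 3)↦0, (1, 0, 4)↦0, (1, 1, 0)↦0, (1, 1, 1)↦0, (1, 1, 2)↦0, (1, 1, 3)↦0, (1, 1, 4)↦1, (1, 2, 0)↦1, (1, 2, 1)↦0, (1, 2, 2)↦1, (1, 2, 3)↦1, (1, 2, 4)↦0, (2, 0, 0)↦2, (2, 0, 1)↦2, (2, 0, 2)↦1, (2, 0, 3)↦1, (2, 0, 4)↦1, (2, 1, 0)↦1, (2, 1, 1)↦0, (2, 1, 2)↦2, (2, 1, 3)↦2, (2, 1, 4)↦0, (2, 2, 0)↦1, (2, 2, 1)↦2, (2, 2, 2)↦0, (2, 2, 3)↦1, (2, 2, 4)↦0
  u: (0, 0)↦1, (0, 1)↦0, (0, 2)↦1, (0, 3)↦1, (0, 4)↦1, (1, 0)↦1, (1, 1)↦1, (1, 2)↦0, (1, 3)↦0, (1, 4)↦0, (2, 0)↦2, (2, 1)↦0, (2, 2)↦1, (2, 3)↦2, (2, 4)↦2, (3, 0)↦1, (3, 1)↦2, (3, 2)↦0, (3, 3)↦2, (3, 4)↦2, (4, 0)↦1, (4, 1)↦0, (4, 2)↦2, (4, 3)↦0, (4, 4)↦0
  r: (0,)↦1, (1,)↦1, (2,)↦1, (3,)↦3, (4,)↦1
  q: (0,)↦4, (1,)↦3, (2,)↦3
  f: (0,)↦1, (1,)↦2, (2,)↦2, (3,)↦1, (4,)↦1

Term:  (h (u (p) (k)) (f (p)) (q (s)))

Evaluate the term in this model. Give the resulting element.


  p = 2
  k = 0
  (u (p) (k)) = u(2, 0) = 2
  p = 2
  (f (p)) = f(2,) = 2
  s = 2
  (q (s)) = q(2,) = 3
  (h (u (p) (k)) (f (p)) (q (s))) = h(2, 2, 3) = 1

value = 1


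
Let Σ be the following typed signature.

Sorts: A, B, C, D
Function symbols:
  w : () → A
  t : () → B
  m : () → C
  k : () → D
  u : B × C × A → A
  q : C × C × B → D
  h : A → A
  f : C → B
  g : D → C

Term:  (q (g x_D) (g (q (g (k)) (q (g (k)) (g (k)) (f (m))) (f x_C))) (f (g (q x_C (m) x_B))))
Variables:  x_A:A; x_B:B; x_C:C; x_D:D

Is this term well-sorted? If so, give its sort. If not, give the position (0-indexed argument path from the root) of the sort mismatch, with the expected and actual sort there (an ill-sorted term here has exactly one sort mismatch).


    x_D : D
  (g x_D) : C
        (k) : D
      (g (k)) : C
          (k) : D
        (g (k)) : C
          (k) : D
        (g (k)) : C
          (m) : C
        (f (m)) : B
      (q (g (k)) (g (k)) (f (m))) : D
        x_C : C
      (f x_C) : B
    (q (g (k)) (q (g (k)) (g (k)) (f (m))) (f x_C)) : ✗ arg 1 at [1, 0, 1] has sort D, expected C
        x_C : C
        (m) : C
        x_B : B
      (q x_C (m) x_B) : D
    (g (q x_C (m) x_B)) : C
  (f (g (q x_C (m) x_B))) : B

ill-sorted at position [1, 0, 1]: expected C, got D


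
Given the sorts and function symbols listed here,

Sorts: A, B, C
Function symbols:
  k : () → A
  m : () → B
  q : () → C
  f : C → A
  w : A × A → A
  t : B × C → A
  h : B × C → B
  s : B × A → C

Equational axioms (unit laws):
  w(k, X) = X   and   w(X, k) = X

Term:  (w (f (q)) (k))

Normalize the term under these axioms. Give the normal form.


normal form = (f (q))

1. (w (f (q)) (k))  →  (f (q))


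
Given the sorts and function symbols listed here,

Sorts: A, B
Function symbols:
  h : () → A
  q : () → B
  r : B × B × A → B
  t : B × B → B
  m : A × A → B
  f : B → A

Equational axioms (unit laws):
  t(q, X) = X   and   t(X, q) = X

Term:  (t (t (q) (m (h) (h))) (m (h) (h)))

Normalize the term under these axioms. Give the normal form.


normal form = (t (m (h) (h)) (m (h) (h)))

1. (t (t (q) (m (h) (h))) (m (h) (h)))  →  (t (m (h) (h)) (m (h) (h)))


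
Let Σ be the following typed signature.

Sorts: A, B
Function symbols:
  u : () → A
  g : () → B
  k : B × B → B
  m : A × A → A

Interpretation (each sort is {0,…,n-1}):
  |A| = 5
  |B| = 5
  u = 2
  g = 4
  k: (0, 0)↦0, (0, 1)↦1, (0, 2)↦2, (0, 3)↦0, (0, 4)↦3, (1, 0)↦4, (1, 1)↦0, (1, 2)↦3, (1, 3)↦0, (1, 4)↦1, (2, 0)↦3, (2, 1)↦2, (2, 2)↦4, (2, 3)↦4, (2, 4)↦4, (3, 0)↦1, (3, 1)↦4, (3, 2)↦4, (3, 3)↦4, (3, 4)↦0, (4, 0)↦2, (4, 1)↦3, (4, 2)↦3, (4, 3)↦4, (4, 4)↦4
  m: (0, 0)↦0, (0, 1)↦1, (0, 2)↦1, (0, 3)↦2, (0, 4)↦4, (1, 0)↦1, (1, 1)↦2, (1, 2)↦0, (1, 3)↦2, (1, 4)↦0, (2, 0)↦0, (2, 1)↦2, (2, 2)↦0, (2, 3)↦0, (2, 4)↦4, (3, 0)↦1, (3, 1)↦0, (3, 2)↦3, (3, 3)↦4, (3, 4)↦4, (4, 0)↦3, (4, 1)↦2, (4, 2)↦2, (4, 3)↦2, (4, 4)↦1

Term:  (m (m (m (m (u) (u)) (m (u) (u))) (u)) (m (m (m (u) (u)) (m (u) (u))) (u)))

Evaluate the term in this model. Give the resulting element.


  u = 2
  u = 2
  (m (u) (u)) = m(2, 2) = 0
  u = 2
  u = 2
  (m (u) (u)) = m(2, 2) = 0
  (m (m (u) (u)) (m (u) (u))) = m(0, 0) = 0
  u = 2
  (m (m (m (u) (u)) (m (u) (u))) (u)) = m(0, 2) = 1
  u = 2
  u = 2
  (m (u) (u)) = m(2, 2) = 0
  u = 2
  u = 2
  (m (u) (u)) = m(2, 2) = 0
  (m (m (u) (u)) (m (u) (u))) = m(0, 0) = 0
  u = 2
  (m (m (m (u) (u)) (m (u) (u))) (u)) = m(0, 2) = 1
  (m (m (m (m (u) (u)) (m (u) (u))) (u)) (m (m (m (u) (u)) (m (u) (u))) (u))) = m(1, 1) = 2

value = 2
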